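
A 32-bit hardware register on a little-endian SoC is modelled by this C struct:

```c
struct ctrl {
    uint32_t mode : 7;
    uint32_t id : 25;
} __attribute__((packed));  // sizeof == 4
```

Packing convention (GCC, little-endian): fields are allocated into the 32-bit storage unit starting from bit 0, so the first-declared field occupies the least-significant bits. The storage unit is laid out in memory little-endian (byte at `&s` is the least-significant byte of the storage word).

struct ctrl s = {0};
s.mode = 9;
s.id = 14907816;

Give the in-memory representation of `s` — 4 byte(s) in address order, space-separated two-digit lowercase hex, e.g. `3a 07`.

09 d4 bc 71

mode:7 = 9 → 0x9 << 0 → word 0x00000009
id:25 = 14907816 → 0xe379a8 << 7 → word 0x71bcd409
word = 0x71bcd409 → little-endian bytes:
  [0]=0x09  [1]=0xd4  [2]=0xbc  [3]=0x71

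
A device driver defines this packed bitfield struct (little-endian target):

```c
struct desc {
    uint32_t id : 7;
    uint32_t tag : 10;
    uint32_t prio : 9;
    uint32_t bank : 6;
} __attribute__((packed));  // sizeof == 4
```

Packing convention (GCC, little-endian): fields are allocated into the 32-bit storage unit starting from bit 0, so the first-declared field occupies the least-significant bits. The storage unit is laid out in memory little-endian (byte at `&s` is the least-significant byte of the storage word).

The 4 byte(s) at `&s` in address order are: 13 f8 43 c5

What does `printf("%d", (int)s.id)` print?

[0]=0x13 [1]=0xf8 [2]=0x43 [3]=0xc5 (little-endian) → word 0xc543f813
id [0+:7] = (word>>0) & 0x7f = 19  ←
tag [7+:10] = (word>>7) & 0x3ff = 1008
prio [17+:9] = (word>>17) & 0x1ff = 161
bank [26+:6] = (word>>26) & 0x3f = 49

19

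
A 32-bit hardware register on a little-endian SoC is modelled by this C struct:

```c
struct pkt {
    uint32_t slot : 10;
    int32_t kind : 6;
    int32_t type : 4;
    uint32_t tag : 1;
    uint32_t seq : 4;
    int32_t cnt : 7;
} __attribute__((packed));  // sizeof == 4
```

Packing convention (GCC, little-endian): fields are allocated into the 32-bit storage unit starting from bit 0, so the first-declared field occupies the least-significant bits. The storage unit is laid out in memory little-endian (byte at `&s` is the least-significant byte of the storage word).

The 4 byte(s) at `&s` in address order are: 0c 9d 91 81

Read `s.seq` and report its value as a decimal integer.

[0]=0x0c [1]=0x9d [2]=0x91 [3]=0x81 (little-endian) → word 0x81919d0c
slot [0+:10] = (word>>0) & 0x3ff = 268
kind [10+:6] = (word>>10) & 0x3f = 39
type [16+:4] = (word>>16) & 0xf = 1
tag [20+:1] = (word>>20) & 0x1 = 1
seq [21+:4] = (word>>21) & 0xf = 12  ←
cnt [25+:7] = (word>>25) & 0x7f = 64

12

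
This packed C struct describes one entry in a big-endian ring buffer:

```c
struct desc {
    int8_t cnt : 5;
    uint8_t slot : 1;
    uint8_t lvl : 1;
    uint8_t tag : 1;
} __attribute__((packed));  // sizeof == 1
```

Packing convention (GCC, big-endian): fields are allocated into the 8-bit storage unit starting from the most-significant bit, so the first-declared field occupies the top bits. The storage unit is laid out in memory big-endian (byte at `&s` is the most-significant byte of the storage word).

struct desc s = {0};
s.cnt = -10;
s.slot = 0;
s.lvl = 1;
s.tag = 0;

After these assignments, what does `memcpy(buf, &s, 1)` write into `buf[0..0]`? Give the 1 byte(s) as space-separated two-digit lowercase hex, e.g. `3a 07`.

b2

[3+:5] cnt=-10 & 0x1f = 0x16; word=0xb0
[2+:1] slot=0 & 0x1 = 0x0; word=0xb0
[1+:1] lvl=1 & 0x1 = 0x1; word=0xb2
[0+:1] tag=0 & 0x1 = 0x0; word=0xb2
word = 0xb2 → big-endian bytes:
  [0]=0xb2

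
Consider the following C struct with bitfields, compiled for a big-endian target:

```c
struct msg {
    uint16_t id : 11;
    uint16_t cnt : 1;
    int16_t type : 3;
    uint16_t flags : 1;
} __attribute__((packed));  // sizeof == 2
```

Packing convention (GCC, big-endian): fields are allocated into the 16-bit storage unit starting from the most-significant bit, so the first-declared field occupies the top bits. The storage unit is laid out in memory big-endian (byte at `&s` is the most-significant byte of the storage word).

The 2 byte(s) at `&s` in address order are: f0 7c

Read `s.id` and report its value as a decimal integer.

[0]=0xf0 [1]=0x7c (big-endian) → word 0xf07c
id:11 @ bit 5 → (0xf07c>>5)&0x7ff = 0x783  ←
cnt:1 @ bit 4 → (0xf07c>>4)&0x1 = 0x1
type:3 @ bit 1 → (0xf07c>>1)&0x7 = 0x6
flags:1 @ bit 0 → (0xf07c>>0)&0x1 = 0x0

1923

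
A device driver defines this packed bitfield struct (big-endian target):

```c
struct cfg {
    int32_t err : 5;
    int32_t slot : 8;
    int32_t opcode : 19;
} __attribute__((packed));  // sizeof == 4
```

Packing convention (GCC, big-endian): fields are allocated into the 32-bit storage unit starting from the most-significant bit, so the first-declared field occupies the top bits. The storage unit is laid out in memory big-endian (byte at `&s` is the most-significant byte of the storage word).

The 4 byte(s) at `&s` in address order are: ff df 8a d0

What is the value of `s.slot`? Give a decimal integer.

[0]=0xff [1]=0xdf [2]=0x8a [3]=0xd0 (big-endian) → word 0xffdf8ad0
err:5 @ bit 27 → (0xffdf8ad0>>27)&0x1f = 0x1f
slot:8 @ bit 19 → (0xffdf8ad0>>19)&0xff = 0xfb  ←
opcode:19 @ bit 0 → (0xffdf8ad0>>0)&0x7ffff = 0x78ad0
slot signed 8b, MSB=1: 251 - 256 = -5

-5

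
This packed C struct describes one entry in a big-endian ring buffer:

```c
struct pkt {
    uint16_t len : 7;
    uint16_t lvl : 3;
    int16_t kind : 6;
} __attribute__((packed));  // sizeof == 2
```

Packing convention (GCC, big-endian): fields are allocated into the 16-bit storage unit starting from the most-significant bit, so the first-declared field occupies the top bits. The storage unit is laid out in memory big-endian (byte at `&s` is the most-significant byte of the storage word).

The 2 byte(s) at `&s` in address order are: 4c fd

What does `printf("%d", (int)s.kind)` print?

-3

[0]=0x4c [1]=0xfd (big-endian) → word 0x4cfd
len:7 @ bit 9 → (0x4cfd>>9)&0x7f = 0x26
lvl:3 @ bit 6 → (0x4cfd>>6)&0x7 = 0x3
kind:6 @ bit 0 → (0x4cfd>>0)&0x3f = 0x3d  ←
kind signed 6b, MSB=1: 61 - 64 = -3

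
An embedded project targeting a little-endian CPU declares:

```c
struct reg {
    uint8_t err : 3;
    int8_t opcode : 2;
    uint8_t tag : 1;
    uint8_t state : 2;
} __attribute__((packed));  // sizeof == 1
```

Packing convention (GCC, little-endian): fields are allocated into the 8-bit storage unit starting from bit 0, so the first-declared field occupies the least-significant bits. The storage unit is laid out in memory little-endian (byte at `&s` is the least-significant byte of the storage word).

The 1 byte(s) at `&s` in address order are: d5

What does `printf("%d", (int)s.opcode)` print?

-2

[0]=0xd5 (little-endian) → word 0xd5
err [0+:3] = (word>>0) & 0x7 = 5
opcode [3+:2] = (word>>3) & 0x3 = 2  ←
tag [5+:1] = (word>>5) & 0x1 = 0
state [6+:2] = (word>>6) & 0x3 = 3
opcode signed 2b, MSB=1: 2 - 4 = -2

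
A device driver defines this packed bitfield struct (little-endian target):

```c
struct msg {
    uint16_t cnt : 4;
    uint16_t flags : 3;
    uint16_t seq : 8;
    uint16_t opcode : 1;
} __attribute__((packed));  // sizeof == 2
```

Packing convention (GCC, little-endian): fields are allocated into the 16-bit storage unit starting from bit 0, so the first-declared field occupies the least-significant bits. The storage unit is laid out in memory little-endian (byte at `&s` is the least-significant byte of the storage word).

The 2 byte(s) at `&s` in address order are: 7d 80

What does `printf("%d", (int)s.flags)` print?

[0]=0x7d [1]=0x80 (little-endian) → word 0x807d
cnt [0+:4] = (word>>0) & 0xf = 13
flags [4+:3] = (word>>4) & 0x7 = 7  ←
seq [7+:8] = (word>>7) & 0xff = 0
opcode [15+:1] = (word>>15) & 0x1 = 1

7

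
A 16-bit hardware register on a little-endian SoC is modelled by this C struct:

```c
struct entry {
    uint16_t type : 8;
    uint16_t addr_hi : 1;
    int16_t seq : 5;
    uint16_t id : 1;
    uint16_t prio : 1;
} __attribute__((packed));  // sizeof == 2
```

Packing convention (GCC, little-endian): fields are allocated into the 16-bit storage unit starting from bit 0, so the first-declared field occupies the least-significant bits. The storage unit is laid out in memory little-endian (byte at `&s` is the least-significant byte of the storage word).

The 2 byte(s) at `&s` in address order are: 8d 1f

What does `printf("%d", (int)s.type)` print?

141

[0]=0x8d [1]=0x1f (little-endian) → word 0x1f8d
type [0+:8] = (word>>0) & 0xff = 141  ←
addr_hi [8+:1] = (word>>8) & 0x1 = 1
seq [9+:5] = (word>>9) & 0x1f = 15
id [14+:1] = (word>>14) & 0x1 = 0
prio [15+:1] = (word>>15) & 0x1 = 0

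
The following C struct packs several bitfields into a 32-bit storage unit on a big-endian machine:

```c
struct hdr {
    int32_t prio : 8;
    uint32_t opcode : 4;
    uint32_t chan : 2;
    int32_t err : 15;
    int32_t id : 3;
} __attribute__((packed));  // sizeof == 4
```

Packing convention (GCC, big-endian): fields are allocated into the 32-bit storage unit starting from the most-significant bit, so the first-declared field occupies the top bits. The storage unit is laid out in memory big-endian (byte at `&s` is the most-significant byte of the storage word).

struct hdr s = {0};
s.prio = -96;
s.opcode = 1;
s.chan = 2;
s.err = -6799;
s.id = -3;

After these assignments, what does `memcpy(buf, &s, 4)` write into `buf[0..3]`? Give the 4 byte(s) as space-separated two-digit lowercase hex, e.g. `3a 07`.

a0 1b 2b 8d

prio:8 = -96 → 0xa0 << 24 → word 0xa0000000
opcode:4 = 1 → 0x1 << 20 → word 0xa0100000
chan:2 = 2 → 0x2 << 18 → word 0xa0180000
err:15 = -6799 → 0x6571 << 3 → word 0xa01b2b88
id:3 = -3 → 0x5 << 0 → word 0xa01b2b8d
word = 0xa01b2b8d → big-endian bytes:
  [0]=0xa0  [1]=0x1b  [2]=0x2b  [3]=0x8d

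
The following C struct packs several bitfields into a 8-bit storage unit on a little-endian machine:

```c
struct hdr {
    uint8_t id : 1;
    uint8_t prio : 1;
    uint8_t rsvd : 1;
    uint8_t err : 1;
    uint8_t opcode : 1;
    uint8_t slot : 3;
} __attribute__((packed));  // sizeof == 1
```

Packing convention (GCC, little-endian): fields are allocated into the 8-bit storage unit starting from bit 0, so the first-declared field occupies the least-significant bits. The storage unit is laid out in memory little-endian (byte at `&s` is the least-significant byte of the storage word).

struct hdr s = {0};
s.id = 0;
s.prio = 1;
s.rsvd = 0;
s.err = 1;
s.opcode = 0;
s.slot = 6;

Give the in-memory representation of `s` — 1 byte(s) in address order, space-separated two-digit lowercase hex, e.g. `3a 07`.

ca

id:1 = 0 → 0x0 << 0 → word 0x00
prio:1 = 1 → 0x1 << 1 → word 0x02
rsvd:1 = 0 → 0x0 << 2 → word 0x02
err:1 = 1 → 0x1 << 3 → word 0x0a
opcode:1 = 0 → 0x0 << 4 → word 0x0a
slot:3 = 6 → 0x6 << 5 → word 0xca
word = 0xca → little-endian bytes:
  [0]=0xca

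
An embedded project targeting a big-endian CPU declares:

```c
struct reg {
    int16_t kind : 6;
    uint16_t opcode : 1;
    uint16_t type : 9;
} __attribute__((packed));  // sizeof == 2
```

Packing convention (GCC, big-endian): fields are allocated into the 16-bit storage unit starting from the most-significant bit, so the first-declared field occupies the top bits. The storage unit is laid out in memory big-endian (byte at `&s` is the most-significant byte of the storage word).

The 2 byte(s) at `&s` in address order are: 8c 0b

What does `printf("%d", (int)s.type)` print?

11

[0]=0x8c [1]=0x0b (big-endian) → word 0x8c0b
kind [10+:6] = (word>>10) & 0x3f = 35
opcode [9+:1] = (word>>9) & 0x1 = 0
type [0+:9] = (word>>0) & 0x1ff = 11  ←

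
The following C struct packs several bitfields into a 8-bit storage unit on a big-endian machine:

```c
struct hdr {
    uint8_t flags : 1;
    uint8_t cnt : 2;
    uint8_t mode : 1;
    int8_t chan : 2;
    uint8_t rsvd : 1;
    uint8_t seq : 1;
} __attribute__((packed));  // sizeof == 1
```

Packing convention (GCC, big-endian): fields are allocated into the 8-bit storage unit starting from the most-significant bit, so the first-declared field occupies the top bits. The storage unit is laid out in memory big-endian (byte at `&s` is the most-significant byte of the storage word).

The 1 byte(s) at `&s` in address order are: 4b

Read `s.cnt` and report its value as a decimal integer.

[0]=0x4b (big-endian) → word 0x4b
flags [7+:1] = (word>>7) & 0x1 = 0
cnt [5+:2] = (word>>5) & 0x3 = 2  ←
mode [4+:1] = (word>>4) & 0x1 = 0
chan [2+:2] = (word>>2) & 0x3 = 2
rsvd [1+:1] = (word>>1) & 0x1 = 1
seq [0+:1] = (word>>0) & 0x1 = 1

2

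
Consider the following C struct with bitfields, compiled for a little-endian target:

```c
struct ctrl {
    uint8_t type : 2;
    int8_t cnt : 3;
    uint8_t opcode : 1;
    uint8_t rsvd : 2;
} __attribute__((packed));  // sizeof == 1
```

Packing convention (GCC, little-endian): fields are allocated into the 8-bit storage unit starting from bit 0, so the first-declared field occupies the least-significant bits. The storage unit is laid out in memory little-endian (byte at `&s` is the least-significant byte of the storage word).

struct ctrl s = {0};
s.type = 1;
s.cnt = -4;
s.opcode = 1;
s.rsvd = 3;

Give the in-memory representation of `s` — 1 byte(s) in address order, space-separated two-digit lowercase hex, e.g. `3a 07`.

f1

[0+:2] type=1 & 0x3 = 0x1; word=0x01
[2+:3] cnt=-4 & 0x7 = 0x4; word=0x11
[5+:1] opcode=1 & 0x1 = 0x1; word=0x31
[6+:2] rsvd=3 & 0x3 = 0x3; word=0xf1
word = 0xf1 → little-endian bytes:
  [0]=0xf1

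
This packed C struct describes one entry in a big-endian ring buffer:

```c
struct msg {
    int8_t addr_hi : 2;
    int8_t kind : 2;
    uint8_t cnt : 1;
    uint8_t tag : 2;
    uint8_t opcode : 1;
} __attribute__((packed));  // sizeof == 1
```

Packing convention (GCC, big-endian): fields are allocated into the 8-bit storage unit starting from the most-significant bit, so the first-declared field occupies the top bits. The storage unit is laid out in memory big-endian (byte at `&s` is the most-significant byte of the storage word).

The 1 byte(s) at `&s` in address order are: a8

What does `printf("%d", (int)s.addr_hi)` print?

-2

[0]=0xa8 (big-endian) → word 0xa8
addr_hi [6+:2] = (word>>6) & 0x3 = 2  ←
kind [4+:2] = (word>>4) & 0x3 = 2
cnt [3+:1] = (word>>3) & 0x1 = 1
tag [1+:2] = (word>>1) & 0x3 = 0
opcode [0+:1] = (word>>0) & 0x1 = 0
addr_hi signed 2b, MSB=1: 2 - 4 = -2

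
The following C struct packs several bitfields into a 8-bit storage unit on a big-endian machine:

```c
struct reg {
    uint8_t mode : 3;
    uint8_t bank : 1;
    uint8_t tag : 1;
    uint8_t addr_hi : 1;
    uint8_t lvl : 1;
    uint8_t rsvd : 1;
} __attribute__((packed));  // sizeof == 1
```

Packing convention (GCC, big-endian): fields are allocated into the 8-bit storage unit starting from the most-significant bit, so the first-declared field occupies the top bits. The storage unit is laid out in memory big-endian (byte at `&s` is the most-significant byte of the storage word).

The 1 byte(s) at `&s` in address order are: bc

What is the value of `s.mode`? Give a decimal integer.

5

[0]=0xbc (big-endian) → word 0xbc
mode:3 @ bit 5 → (0xbc>>5)&0x7 = 0x5  ←
bank:1 @ bit 4 → (0xbc>>4)&0x1 = 0x1
tag:1 @ bit 3 → (0xbc>>3)&0x1 = 0x1
addr_hi:1 @ bit 2 → (0xbc>>2)&0x1 = 0x1
lvl:1 @ bit 1 → (0xbc>>1)&0x1 = 0x0
rsvd:1 @ bit 0 → (0xbc>>0)&0x1 = 0x0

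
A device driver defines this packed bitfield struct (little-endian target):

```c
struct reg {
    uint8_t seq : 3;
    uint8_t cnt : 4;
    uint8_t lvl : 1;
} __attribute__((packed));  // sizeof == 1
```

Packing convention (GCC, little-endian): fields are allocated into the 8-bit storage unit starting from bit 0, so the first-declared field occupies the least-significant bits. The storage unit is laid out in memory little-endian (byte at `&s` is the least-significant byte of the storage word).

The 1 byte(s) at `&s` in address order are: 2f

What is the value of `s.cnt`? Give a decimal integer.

[0]=0x2f (little-endian) → word 0x2f
seq:3 @ bit 0 → (0x2f>>0)&0x7 = 0x7
cnt:4 @ bit 3 → (0x2f>>3)&0xf = 0x5  ←
lvl:1 @ bit 7 → (0x2f>>7)&0x1 = 0x0

5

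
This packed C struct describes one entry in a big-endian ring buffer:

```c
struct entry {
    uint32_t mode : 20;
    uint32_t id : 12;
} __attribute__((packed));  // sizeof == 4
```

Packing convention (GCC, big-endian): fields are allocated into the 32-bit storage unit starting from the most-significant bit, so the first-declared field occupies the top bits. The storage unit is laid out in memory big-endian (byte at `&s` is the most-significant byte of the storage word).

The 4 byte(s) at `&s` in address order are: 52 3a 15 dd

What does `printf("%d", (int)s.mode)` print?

336801

[0]=0x52 [1]=0x3a [2]=0x15 [3]=0xdd (big-endian) → word 0x523a15dd
mode:20 @ bit 12 → (0x523a15dd>>12)&0xfffff = 0x523a1  ←
id:12 @ bit 0 → (0x523a15dd>>0)&0xfff = 0x5dd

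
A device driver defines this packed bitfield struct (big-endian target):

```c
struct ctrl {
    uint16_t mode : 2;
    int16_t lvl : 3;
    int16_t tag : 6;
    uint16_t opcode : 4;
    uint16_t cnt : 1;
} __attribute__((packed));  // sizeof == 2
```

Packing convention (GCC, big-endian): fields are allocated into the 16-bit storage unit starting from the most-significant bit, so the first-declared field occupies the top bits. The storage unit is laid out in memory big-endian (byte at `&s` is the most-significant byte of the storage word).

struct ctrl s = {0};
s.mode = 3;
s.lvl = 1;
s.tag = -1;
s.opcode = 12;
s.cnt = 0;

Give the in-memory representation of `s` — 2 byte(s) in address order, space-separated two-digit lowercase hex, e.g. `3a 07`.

mode:2 = 3 → 0x3 << 14 → word 0xc000
lvl:3 = 1 → 0x1 << 11 → word 0xc800
tag:6 = -1 → 0x3f << 5 → word 0xcfe0
opcode:4 = 12 → 0xc << 1 → word 0xcff8
cnt:1 = 0 → 0x0 << 0 → word 0xcff8
word = 0xcff8 → big-endian bytes:
  [0]=0xcf  [1]=0xf8

cf f8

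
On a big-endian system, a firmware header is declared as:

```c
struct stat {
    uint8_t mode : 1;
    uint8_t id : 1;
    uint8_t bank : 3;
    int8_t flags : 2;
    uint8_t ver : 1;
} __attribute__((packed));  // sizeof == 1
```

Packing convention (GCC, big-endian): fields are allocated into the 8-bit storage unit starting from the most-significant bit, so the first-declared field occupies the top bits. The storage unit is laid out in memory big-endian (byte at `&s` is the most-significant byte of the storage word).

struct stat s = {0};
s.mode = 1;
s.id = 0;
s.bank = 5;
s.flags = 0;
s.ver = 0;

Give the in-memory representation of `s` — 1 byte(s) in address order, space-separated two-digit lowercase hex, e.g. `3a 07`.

a8

mode (1b) val=1 bits=0x1 at bit 7: 0x80
id (1b) val=0 bits=0x0 at bit 6: 0x80
bank (3b) val=5 bits=0x5 at bit 3: 0xa8
flags (2b) val=0 bits=0x0 at bit 1: 0xa8
ver (1b) val=0 bits=0x0 at bit 0: 0xa8
word = 0xa8 → big-endian bytes:
  [0]=0xa8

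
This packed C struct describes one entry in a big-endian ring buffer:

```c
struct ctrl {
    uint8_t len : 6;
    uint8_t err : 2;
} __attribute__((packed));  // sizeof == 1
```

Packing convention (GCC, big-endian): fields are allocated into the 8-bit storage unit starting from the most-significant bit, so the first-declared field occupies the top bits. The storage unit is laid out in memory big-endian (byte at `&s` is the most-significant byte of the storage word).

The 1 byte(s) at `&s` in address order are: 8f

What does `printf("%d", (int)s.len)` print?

[0]=0x8f (big-endian) → word 0x8f
len:6 @ bit 2 → (0x8f>>2)&0x3f = 0x23  ←
err:2 @ bit 0 → (0x8f>>0)&0x3 = 0x3

35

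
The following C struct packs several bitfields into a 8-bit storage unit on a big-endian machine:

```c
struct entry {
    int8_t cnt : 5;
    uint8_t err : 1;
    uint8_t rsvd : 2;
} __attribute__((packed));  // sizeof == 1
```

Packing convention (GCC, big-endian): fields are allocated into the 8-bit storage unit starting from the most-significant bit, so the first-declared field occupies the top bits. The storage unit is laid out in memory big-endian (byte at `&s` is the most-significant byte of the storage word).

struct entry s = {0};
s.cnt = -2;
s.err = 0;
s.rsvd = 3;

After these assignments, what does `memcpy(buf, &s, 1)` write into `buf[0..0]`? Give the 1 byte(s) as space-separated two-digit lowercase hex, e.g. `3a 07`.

[3+:5] cnt=-2 & 0x1f = 0x1e; word=0xf0
[2+:1] err=0 & 0x1 = 0x0; word=0xf0
[0+:2] rsvd=3 & 0x3 = 0x3; word=0xf3
word = 0xf3 → big-endian bytes:
  [0]=0xf3

f3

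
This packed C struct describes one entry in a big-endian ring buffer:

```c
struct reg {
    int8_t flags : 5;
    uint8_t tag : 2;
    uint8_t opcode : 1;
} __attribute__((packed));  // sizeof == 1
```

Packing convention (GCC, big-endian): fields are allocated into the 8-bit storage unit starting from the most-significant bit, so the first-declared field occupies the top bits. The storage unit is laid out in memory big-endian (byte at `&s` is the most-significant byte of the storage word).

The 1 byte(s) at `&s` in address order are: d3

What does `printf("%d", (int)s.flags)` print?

[0]=0xd3 (big-endian) → word 0xd3
flags [3+:5] = (word>>3) & 0x1f = 26  ←
tag [1+:2] = (word>>1) & 0x3 = 1
opcode [0+:1] = (word>>0) & 0x1 = 1
flags signed 5b, MSB=1: 26 - 32 = -6

-6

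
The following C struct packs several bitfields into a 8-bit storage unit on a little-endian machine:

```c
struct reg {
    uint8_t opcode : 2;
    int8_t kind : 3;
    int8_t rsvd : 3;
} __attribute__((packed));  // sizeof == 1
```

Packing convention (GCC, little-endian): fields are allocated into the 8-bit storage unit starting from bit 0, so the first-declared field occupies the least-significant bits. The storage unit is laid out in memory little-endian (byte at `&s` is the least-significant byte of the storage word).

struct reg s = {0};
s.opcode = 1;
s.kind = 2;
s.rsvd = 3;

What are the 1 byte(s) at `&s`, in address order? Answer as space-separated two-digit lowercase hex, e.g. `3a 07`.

opcode (2b) val=1 bits=0x1 at bit 0: 0x01
kind (3b) val=2 bits=0x2 at bit 2: 0x09
rsvd (3b) val=3 bits=0x3 at bit 5: 0x69
word = 0x69 → little-endian bytes:
  [0]=0x69

69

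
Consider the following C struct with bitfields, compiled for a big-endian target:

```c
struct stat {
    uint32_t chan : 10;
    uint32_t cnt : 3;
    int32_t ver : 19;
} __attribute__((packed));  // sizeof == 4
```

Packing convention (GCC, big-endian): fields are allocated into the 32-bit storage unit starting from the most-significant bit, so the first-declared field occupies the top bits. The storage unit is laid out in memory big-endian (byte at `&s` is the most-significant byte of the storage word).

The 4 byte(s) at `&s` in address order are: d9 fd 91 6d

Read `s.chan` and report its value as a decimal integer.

[0]=0xd9 [1]=0xfd [2]=0x91 [3]=0x6d (big-endian) → word 0xd9fd916d
chan [22+:10] = (word>>22) & 0x3ff = 871  ←
cnt [19+:3] = (word>>19) & 0x7 = 7
ver [0+:19] = (word>>0) & 0x7ffff = 364909

871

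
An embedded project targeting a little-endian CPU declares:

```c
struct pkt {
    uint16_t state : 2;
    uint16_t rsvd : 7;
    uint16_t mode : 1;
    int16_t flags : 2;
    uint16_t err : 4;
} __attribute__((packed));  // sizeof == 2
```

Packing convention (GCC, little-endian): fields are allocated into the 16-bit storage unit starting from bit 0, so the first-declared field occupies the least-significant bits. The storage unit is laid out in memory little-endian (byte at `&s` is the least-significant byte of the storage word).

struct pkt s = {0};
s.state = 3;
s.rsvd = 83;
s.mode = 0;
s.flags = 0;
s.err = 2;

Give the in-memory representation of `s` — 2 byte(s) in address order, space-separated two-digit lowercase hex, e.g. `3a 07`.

4f 21

state:2 = 3 → 0x3 << 0 → word 0x0003
rsvd:7 = 83 → 0x53 << 2 → word 0x014f
mode:1 = 0 → 0x0 << 9 → word 0x014f
flags:2 = 0 → 0x0 << 10 → word 0x014f
err:4 = 2 → 0x2 << 12 → word 0x214f
word = 0x214f → little-endian bytes:
  [0]=0x4f  [1]=0x21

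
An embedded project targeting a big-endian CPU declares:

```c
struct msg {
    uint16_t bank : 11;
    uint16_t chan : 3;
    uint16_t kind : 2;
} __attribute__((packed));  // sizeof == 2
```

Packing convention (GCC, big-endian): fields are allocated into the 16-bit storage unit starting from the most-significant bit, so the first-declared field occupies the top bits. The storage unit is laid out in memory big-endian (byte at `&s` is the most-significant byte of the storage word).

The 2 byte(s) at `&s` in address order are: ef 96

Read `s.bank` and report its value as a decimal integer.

1916

[0]=0xef [1]=0x96 (big-endian) → word 0xef96
bank:11 @ bit 5 → (0xef96>>5)&0x7ff = 0x77c  ←
chan:3 @ bit 2 → (0xef96>>2)&0x7 = 0x5
kind:2 @ bit 0 → (0xef96>>0)&0x3 = 0x2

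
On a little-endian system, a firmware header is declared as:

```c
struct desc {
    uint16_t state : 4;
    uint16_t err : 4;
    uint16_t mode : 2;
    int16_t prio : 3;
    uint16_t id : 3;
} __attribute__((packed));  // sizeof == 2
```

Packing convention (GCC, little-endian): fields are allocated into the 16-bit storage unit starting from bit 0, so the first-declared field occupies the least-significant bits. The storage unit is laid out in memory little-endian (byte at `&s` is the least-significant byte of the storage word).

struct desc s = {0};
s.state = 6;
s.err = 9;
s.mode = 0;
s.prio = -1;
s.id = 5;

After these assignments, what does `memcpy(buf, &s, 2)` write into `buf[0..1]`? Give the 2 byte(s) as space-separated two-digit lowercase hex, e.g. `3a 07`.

96 bc

state (4b) val=6 bits=0x6 at bit 0: 0x0006
err (4b) val=9 bits=0x9 at bit 4: 0x0096
mode (2b) val=0 bits=0x0 at bit 8: 0x0096
prio (3b) val=-1 bits=0x7 at bit 10: 0x1c96
id (3b) val=5 bits=0x5 at bit 13: 0xbc96
word = 0xbc96 → little-endian bytes:
  [0]=0x96  [1]=0xbc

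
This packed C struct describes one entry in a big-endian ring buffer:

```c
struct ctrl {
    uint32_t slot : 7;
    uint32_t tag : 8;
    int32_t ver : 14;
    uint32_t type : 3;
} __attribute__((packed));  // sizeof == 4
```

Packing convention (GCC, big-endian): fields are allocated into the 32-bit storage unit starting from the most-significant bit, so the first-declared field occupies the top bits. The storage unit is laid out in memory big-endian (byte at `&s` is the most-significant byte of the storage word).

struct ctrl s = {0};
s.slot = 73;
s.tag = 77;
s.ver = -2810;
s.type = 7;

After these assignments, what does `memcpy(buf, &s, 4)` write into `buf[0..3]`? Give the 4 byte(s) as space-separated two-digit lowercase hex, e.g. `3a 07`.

slot (7b) val=73 bits=0x49 at bit 25: 0x92000000
tag (8b) val=77 bits=0x4d at bit 17: 0x929a0000
ver (14b) val=-2810 bits=0x3506 at bit 3: 0x929ba830
type (3b) val=7 bits=0x7 at bit 0: 0x929ba837
word = 0x929ba837 → big-endian bytes:
  [0]=0x92  [1]=0x9b  [2]=0xa8  [3]=0x37

92 9b a8 37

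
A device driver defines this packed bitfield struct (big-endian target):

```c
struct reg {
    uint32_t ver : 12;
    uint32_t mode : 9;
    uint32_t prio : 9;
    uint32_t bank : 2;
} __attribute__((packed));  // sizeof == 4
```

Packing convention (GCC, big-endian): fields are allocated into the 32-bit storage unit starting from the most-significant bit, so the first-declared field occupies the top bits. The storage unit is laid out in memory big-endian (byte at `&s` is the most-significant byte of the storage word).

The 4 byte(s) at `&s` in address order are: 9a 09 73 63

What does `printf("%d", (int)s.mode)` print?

302

[0]=0x9a [1]=0x09 [2]=0x73 [3]=0x63 (big-endian) → word 0x9a097363
ver [20+:12] = (word>>20) & 0xfff = 2464
mode [11+:9] = (word>>11) & 0x1ff = 302  ←
prio [2+:9] = (word>>2) & 0x1ff = 216
bank [0+:2] = (word>>0) & 0x3 = 3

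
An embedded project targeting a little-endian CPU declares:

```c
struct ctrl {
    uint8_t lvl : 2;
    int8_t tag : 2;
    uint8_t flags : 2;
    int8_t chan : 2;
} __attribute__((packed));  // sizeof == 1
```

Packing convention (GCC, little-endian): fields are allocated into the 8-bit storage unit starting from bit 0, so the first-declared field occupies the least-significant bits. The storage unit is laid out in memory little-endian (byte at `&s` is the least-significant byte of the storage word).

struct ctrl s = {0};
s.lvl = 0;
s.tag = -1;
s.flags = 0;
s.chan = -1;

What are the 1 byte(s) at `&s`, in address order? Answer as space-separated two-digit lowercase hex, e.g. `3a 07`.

cc

[0+:2] lvl=0 & 0x3 = 0x0; word=0x00
[2+:2] tag=-1 & 0x3 = 0x3; word=0x0c
[4+:2] flags=0 & 0x3 = 0x0; word=0x0c
[6+:2] chan=-1 & 0x3 = 0x3; word=0xcc
word = 0xcc → little-endian bytes:
  [0]=0xcc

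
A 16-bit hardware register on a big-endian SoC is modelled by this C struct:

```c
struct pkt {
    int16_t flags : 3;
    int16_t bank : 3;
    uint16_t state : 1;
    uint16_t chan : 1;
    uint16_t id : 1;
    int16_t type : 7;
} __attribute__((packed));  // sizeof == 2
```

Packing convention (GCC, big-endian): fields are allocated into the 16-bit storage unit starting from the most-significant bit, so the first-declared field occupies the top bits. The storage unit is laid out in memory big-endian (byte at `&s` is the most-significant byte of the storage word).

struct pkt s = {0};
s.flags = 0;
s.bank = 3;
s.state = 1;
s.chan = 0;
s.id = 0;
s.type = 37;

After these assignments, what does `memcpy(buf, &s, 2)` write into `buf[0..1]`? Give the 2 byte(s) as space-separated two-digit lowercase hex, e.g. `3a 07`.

[13+:3] flags=0 & 0x7 = 0x0; word=0x0000
[10+:3] bank=3 & 0x7 = 0x3; word=0x0c00
[9+:1] state=1 & 0x1 = 0x1; word=0x0e00
[8+:1] chan=0 & 0x1 = 0x0; word=0x0e00
[7+:1] id=0 & 0x1 = 0x0; word=0x0e00
[0+:7] type=37 & 0x7f = 0x25; word=0x0e25
word = 0x0e25 → big-endian bytes:
  [0]=0x0e  [1]=0x25

0e 25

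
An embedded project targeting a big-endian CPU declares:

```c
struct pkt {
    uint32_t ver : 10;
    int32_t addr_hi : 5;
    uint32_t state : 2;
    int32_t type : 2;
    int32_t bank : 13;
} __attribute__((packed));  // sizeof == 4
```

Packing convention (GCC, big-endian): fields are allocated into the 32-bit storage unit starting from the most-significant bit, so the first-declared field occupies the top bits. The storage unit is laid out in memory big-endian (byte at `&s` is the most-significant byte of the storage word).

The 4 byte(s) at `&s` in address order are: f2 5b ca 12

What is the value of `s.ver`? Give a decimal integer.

969

[0]=0xf2 [1]=0x5b [2]=0xca [3]=0x12 (big-endian) → word 0xf25bca12
ver:10 @ bit 22 → (0xf25bca12>>22)&0x3ff = 0x3c9  ←
addr_hi:5 @ bit 17 → (0xf25bca12>>17)&0x1f = 0xd
state:2 @ bit 15 → (0xf25bca12>>15)&0x3 = 0x3
type:2 @ bit 13 → (0xf25bca12>>13)&0x3 = 0x2
bank:13 @ bit 0 → (0xf25bca12>>0)&0x1fff = 0xa12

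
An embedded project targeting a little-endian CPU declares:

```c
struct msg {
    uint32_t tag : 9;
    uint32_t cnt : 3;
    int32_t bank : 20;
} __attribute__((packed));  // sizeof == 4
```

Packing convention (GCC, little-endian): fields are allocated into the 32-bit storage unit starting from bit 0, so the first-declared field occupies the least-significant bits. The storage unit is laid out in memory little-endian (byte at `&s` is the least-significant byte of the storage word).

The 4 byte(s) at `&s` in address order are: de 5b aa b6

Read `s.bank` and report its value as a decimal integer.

-300379

[0]=0xde [1]=0x5b [2]=0xaa [3]=0xb6 (little-endian) → word 0xb6aa5bde
tag [0+:9] = (word>>0) & 0x1ff = 478
cnt [9+:3] = (word>>9) & 0x7 = 5
bank [12+:20] = (word>>12) & 0xfffff = 748197  ←
bank signed 20b, MSB=1: 748197 - 1048576 = -300379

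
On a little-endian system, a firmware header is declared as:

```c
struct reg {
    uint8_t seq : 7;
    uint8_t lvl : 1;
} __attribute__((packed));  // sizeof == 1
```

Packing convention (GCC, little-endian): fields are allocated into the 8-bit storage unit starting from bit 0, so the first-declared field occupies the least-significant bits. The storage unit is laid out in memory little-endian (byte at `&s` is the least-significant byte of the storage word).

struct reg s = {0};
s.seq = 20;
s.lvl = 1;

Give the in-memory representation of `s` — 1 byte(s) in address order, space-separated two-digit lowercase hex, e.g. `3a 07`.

[0+:7] seq=20 & 0x7f = 0x14; word=0x14
[7+:1] lvl=1 & 0x1 = 0x1; word=0x94
word = 0x94 → little-endian bytes:
  [0]=0x94

94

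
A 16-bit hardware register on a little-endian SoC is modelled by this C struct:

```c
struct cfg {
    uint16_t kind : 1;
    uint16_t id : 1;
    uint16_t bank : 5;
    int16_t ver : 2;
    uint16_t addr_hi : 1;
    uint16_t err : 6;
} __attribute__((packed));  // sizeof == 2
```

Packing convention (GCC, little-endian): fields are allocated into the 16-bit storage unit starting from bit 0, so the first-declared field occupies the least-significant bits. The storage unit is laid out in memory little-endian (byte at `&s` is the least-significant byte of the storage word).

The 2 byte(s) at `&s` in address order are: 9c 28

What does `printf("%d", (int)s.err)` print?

10

[0]=0x9c [1]=0x28 (little-endian) → word 0x289c
kind [0+:1] = (word>>0) & 0x1 = 0
id [1+:1] = (word>>1) & 0x1 = 0
bank [2+:5] = (word>>2) & 0x1f = 7
ver [7+:2] = (word>>7) & 0x3 = 1
addr_hi [9+:1] = (word>>9) & 0x1 = 0
err [10+:6] = (word>>10) & 0x3f = 10  ←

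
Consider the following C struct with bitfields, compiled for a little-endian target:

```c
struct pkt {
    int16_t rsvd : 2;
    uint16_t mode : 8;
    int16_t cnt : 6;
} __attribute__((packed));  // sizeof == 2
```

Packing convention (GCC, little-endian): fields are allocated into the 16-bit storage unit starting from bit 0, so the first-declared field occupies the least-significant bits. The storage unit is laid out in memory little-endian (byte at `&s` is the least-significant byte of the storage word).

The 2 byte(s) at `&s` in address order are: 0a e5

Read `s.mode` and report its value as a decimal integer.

66

[0]=0x0a [1]=0xe5 (little-endian) → word 0xe50a
rsvd [0+:2] = (word>>0) & 0x3 = 2
mode [2+:8] = (word>>2) & 0xff = 66  ←
cnt [10+:6] = (word>>10) & 0x3f = 57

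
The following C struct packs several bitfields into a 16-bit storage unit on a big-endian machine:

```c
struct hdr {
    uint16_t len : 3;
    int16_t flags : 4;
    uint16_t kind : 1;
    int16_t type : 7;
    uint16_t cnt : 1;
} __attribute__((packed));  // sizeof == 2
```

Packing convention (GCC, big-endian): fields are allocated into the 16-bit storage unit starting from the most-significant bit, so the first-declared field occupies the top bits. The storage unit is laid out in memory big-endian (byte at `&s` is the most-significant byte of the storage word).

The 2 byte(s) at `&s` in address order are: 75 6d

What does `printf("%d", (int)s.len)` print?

3

[0]=0x75 [1]=0x6d (big-endian) → word 0x756d
len [13+:3] = (word>>13) & 0x7 = 3  ←
flags [9+:4] = (word>>9) & 0xf = 10
kind [8+:1] = (word>>8) & 0x1 = 1
type [1+:7] = (word>>1) & 0x7f = 54
cnt [0+:1] = (word>>0) & 0x1 = 1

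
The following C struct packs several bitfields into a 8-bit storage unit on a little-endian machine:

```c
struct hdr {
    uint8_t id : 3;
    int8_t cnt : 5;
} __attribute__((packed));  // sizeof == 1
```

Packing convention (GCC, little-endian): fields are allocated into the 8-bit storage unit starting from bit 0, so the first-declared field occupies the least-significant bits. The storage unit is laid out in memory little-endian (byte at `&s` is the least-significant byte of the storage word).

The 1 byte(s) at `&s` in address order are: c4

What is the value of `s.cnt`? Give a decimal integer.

[0]=0xc4 (little-endian) → word 0xc4
id [0+:3] = (word>>0) & 0x7 = 4
cnt [3+:5] = (word>>3) & 0x1f = 24  ←
cnt signed 5b, MSB=1: 24 - 32 = -8

-8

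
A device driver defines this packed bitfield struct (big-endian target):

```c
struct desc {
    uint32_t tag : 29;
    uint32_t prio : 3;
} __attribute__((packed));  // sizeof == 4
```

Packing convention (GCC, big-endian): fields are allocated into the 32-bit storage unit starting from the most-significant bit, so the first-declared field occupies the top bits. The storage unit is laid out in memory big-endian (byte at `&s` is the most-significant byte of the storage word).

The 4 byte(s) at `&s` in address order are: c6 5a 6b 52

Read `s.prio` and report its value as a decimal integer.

2

[0]=0xc6 [1]=0x5a [2]=0x6b [3]=0x52 (big-endian) → word 0xc65a6b52
tag:29 @ bit 3 → (0xc65a6b52>>3)&0x1fffffff = 0x18cb4d6a
prio:3 @ bit 0 → (0xc65a6b52>>0)&0x7 = 0x2  ←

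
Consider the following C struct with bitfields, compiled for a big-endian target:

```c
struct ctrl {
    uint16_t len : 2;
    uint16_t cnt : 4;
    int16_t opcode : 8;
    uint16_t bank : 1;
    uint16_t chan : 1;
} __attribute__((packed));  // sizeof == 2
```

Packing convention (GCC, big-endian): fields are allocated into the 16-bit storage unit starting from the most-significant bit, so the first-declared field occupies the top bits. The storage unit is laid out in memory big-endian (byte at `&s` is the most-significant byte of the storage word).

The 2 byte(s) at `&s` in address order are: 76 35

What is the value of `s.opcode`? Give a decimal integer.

-115

[0]=0x76 [1]=0x35 (big-endian) → word 0x7635
len [14+:2] = (word>>14) & 0x3 = 1
cnt [10+:4] = (word>>10) & 0xf = 13
opcode [2+:8] = (word>>2) & 0xff = 141  ←
bank [1+:1] = (word>>1) & 0x1 = 0
chan [0+:1] = (word>>0) & 0x1 = 1
opcode signed 8b, MSB=1: 141 - 256 = -115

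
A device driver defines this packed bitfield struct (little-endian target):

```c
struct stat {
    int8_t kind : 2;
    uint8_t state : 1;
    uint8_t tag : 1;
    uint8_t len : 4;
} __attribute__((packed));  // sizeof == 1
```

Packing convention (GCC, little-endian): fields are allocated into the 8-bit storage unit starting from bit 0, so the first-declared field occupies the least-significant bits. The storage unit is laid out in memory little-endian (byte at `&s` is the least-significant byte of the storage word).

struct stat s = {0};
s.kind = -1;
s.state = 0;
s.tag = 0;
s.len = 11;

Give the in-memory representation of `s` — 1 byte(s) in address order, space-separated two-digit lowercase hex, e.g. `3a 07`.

kind:2 = -1 → 0x3 << 0 → word 0x03
state:1 = 0 → 0x0 << 2 → word 0x03
tag:1 = 0 → 0x0 << 3 → word 0x03
len:4 = 11 → 0xb << 4 → word 0xb3
word = 0xb3 → little-endian bytes:
  [0]=0xb3

b3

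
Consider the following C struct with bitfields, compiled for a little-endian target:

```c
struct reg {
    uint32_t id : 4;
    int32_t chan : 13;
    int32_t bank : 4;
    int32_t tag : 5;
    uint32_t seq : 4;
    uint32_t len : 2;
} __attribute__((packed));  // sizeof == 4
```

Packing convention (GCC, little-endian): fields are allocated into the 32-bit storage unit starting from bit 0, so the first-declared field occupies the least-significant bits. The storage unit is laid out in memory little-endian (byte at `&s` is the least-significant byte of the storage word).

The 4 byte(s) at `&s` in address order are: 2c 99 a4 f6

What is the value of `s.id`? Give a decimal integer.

12

[0]=0x2c [1]=0x99 [2]=0xa4 [3]=0xf6 (little-endian) → word 0xf6a4992c
id [0+:4] = (word>>0) & 0xf = 12  ←
chan [4+:13] = (word>>4) & 0x1fff = 2450
bank [17+:4] = (word>>17) & 0xf = 2
tag [21+:5] = (word>>21) & 0x1f = 21
seq [26+:4] = (word>>26) & 0xf = 13
len [30+:2] = (word>>30) & 0x3 = 3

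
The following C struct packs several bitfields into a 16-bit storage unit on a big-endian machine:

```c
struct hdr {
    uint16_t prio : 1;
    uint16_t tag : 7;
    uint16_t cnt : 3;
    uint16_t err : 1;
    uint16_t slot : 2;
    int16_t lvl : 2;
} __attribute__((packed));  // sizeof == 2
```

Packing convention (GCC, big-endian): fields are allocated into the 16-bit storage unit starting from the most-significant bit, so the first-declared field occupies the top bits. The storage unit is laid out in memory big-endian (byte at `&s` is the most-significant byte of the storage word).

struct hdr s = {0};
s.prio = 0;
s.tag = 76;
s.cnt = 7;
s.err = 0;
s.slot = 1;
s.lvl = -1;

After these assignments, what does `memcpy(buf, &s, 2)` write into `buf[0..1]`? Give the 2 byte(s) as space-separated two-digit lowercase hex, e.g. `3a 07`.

prio (1b) val=0 bits=0x0 at bit 15: 0x0000
tag (7b) val=76 bits=0x4c at bit 8: 0x4c00
cnt (3b) val=7 bits=0x7 at bit 5: 0x4ce0
err (1b) val=0 bits=0x0 at bit 4: 0x4ce0
slot (2b) val=1 bits=0x1 at bit 2: 0x4ce4
lvl (2b) val=-1 bits=0x3 at bit 0: 0x4ce7
word = 0x4ce7 → big-endian bytes:
  [0]=0x4c  [1]=0xe7

4c e7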